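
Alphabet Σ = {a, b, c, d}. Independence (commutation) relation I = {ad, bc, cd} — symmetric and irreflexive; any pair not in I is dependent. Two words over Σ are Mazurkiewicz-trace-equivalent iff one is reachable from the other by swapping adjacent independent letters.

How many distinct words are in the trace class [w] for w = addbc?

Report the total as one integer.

9

#0=a has no predecessor
#1=d has no predecessor
#2=d depends on [1:d]
#3=b depends on [0:a, 2:d]
#4=c depends on [0:a]
sources: [0:a, 1:d]
N(rest) = Σ N(rest − s) over sources s of rest; N(one piece) = 1:
  size 1 → [3]=1  [4]=1
  size 2 → [2,3]=1  [3,4]=2
  size 3 → [0,3,4]=2  [1,2,3]=1  [2,3,4]=3
  first=0(a) contributes 4
  first=1(d) contributes 5
|[w]| = 9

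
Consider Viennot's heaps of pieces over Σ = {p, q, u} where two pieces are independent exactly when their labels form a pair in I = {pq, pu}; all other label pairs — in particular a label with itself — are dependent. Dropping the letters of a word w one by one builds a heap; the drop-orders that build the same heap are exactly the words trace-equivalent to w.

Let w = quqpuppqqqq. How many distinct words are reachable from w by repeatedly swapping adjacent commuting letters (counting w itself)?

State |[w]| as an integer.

piece 0:q — minimal
piece 1:u rests on {0:q}
piece 2:q rests on {1:u}
piece 3:p — minimal
piece 4:u rests on {2:q}
piece 5:p rests on {3:p}
piece 6:p rests on {5:p}
piece 7:q rests on {4:u}
piece 8:q rests on {7:q}
piece 9:q rests on {8:q}
piece 10:q rests on {9:q}
minimal pieces: {0:q, 3:p}
ways to finish when only these pieces remain (= sum over removing one remaining piece with nothing left below it):
  1 left: {6}→1  {10}→1
  2 left: {5,6}→1  {6,10}→2  {9,10}→1
  3 left: {3,5,6}→1  {5,6,10}→3  {6,9,10}→3  {8,9,10}→1
  4 left: {3,5,6,10}→4  {5,6,9,10}→6  {6,8,9,10}→4  {7,8,9,10}→1
  5 left: {3,5,6,9,10}→10  {4,7,8,9,10}→1  {5,6,8,9,10}→10  {6,7,8,9,10}→5
  6 left: {2,4,7,8,9,10}→1  {3,5,6,8,9,10}→20  {4,6,7,8,9,10}→6  {5,6,7,8,9,10}→15
  7 left: {1,2,4,7,8,9,10}→1  {2,4,6,7,8,9,10}→7  {3,5,6,7,8,9,10}→35  {4,5,6,7,8,9,10}→21
  8 left: {0,1,2,4,7,8,9,10}→1  {1,2,4,6,7,8,9,10}→8  {2,4,5,6,7,8,9,10}→28  {3,4,5,6,7,8,9,10}→56
  9 left: {0,1,2,4,6,7,8,9,10}→9  {1,2,4,5,6,7,8,9,10}→36  {2,3,4,5,6,7,8,9,10}→84
  placing 0:q first → 120 extensions
  placing 3:p first → 45 extensions
total linear extensions = 165

165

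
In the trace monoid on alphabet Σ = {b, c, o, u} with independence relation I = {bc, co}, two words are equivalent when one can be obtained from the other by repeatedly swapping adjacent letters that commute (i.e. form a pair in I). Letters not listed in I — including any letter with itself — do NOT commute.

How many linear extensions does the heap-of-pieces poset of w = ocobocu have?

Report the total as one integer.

piece 0:o — minimal
piece 1:c — minimal
piece 2:o rests on {0:o}
piece 3:b rests on {2:o}
piece 4:o rests on {3:b}
piece 5:c rests on {1:c}
piece 6:u rests on {4:o, 5:c}
minimal pieces: {0:o, 1:c}
ways to finish when only these pieces remain (= sum over removing one remaining piece with nothing left below it):
  1 left: {6}→1
  2 left: {4,6}→1  {5,6}→1
  3 left: {1,5,6}→1  {3,4,6}→1  {4,5,6}→2
  4 left: {1,4,5,6}→3  {2,3,4,6}→1  {3,4,5,6}→3
  5 left: {0,2,3,4,6}→1  {1,3,4,5,6}→6  {2,3,4,5,6}→4
  placing 0:o first → 10 extensions
  placing 1:c first → 5 extensions
total linear extensions = 15

15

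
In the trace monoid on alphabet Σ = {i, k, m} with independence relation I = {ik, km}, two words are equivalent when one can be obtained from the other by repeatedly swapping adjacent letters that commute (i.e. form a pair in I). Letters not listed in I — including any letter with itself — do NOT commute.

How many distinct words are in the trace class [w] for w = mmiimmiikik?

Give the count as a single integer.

55

#0=m has no predecessor
#1=m depends on [0:m]
#2=i depends on [1:m]
#3=i depends on [2:i]
#4=m depends on [3:i]
#5=m depends on [4:m]
#6=i depends on [5:m]
#7=i depends on [6:i]
#8=k has no predecessor
#9=i depends on [7:i]
#10=k depends on [8:k]
sources: [0:m, 8:k]
N(rest) = Σ N(rest − s) over sources s of rest; N(one piece) = 1:
  size 1 → [9]=1  [10]=1
  size 2 → [7,9]=1  [8,10]=1  [9,10]=2
  size 3 → [6,7,9]=1  [7,9,10]=3  [8,9,10]=3
  size 4 → [5,6,7,9]=1  [6,7,9,10]=4  [7,8,9,10]=6
  size 5 → [4,5,6,7,9]=1  [5,6,7,9,10]=5  [6,7,8,9,10]=10
  size 6 → [3,4,5,6,7,9]=1  [4,5,6,7,9,10]=6  [5,6,7,8,9,10]=15
  size 7 → [2,3,4,5,6,7,9]=1  [3,4,5,6,7,9,10]=7  [4,5,6,7,8,9,10]=21
  size 8 → [1,2,3,4,5,6,7,9]=1  [2,3,4,5,6,7,9,10]=8  [3,4,5,6,7,8,9,10]=28
  size 9 → [0,1,2,3,4,5,6,7,9]=1  [1,2,3,4,5,6,7,9,10]=9  [2,3,4,5,6,7,8,9,10]=36
  first=0(m) contributes 45
  first=8(k) contributes 10
|[w]| = 55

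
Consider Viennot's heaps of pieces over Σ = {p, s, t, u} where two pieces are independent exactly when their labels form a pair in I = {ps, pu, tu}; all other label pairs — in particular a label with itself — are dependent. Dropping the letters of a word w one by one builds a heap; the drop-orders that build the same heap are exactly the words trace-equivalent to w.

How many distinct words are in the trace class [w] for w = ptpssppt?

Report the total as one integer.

10

0(p) covers ∅
1(t) covers 0:p
2(p) covers 1:t
3(s) covers 1:t
4(s) covers 3:s
5(p) covers 2:p
6(p) covers 5:p
7(t) covers 4:s, 6:p
floor of heap: 0:p
completions by unplaced set U, small U first (add the entries for U minus each lowest piece of U):
  |U|=1: {7}:1
  |U|=2: {4,7}:1  {6,7}:1
  |U|=3: {3,4,7}:1  {4,6,7}:2  {5,6,7}:1
  |U|=4: {2,5,6,7}:1  {3,4,6,7}:3  {4,5,6,7}:3
  |U|=5: {2,4,5,6,7}:4  {3,4,5,6,7}:6
  |U|=6: {2,3,4,5,6,7}:10
  start at 0(p): 10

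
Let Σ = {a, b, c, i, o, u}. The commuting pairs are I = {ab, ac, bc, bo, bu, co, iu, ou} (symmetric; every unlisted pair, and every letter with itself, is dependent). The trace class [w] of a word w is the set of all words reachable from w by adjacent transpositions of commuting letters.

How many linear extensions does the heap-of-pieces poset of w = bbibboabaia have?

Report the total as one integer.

20

0(b) covers ∅
1(b) covers 0:b
2(i) covers 1:b
3(b) covers 2:i
4(b) covers 3:b
5(o) covers 2:i
6(a) covers 5:o
7(b) covers 4:b
8(a) covers 6:a
9(i) covers 7:b, 8:a
10(a) covers 9:i
floor of heap: 0:b
completions by unplaced set U, small U first (add the entries for U minus each lowest piece of U):
  |U|=1: {10}:1
  |U|=2: {9,10}:1
  |U|=3: {7,9,10}:1  {8,9,10}:1
  |U|=4: {4,7,9,10}:1  {6,8,9,10}:1  {7,8,9,10}:2
  |U|=5: {3,4,7,9,10}:1  {4,7,8,9,10}:3  {5,6,8,9,10}:1  {6,7,8,9,10}:3
  |U|=6: {3,4,7,8,9,10}:4  {4,6,7,8,9,10}:6  {5,6,7,8,9,10}:4
  |U|=7: {3,4,6,7,8,9,10}:10  {4,5,6,7,8,9,10}:10
  |U|=8: {3,4,5,6,7,8,9,10}:20
  |U|=9: {2,3,4,5,6,7,8,9,10}:20
  start at 0(b): 20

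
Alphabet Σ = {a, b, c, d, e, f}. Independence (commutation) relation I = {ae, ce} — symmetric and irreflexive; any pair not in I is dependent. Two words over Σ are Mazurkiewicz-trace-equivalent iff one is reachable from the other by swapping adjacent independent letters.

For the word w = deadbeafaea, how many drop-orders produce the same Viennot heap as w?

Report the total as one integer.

piece 0:d — minimal
piece 1:e rests on {0:d}
piece 2:a rests on {0:d}
piece 3:d rests on {1:e, 2:a}
piece 4:b rests on {3:d}
piece 5:e rests on {4:b}
piece 6:a rests on {4:b}
piece 7:f rests on {5:e, 6:a}
piece 8:a rests on {7:f}
piece 9:e rests on {7:f}
piece 10:a rests on {8:a}
minimal pieces: {0:d}
ways to finish when only these pieces remain (= sum over removing one remaining piece with nothing left below it):
  1 left: {9}→1  {10}→1
  2 left: {8,10}→1  {9,10}→2
  3 left: {8,9,10}→3
  4 left: {7,8,9,10}→3
  5 left: {5,7,8,9,10}→3  {6,7,8,9,10}→3
  6 left: {5,6,7,8,9,10}→6
  7 left: {4,5,6,7,8,9,10}→6
  8 left: {3,4,5,6,7,8,9,10}→6
  9 left: {1,3,4,5,6,7,8,9,10}→6  {2,3,4,5,6,7,8,9,10}→6
  placing 0:d first → 12 extensions

12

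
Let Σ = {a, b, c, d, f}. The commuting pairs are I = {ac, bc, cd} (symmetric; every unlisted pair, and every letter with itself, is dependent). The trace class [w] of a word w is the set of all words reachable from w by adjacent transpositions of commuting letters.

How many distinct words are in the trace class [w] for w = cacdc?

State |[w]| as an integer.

10

piece 0:c — minimal
piece 1:a — minimal
piece 2:c rests on {0:c}
piece 3:d rests on {1:a}
piece 4:c rests on {2:c}
minimal pieces: {0:c, 1:a}
ways to finish when only these pieces remain (= sum over removing one remaining piece with nothing left below it):
  1 left: {3}→1  {4}→1
  2 left: {1,3}→1  {2,4}→1  {3,4}→2
  3 left: {0,2,4}→1  {1,3,4}→3  {2,3,4}→3
  placing 0:c first → 6 extensions
  placing 1:a first → 4 extensions
total linear extensions = 10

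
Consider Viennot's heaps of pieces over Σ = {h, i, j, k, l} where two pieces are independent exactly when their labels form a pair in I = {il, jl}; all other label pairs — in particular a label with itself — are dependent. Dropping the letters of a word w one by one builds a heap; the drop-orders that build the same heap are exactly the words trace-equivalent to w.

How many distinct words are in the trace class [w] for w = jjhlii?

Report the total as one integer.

3

drop 0:j onto floor
drop 1:j onto {0:j}
drop 2:h onto {1:j}
drop 3:l onto {2:h}
drop 4:i onto {2:h}
drop 5:i onto {4:i}
ground layer = {0:j}
drop-orders for the pieces not yet dropped (sum over which currently-grounded one goes next):
  1 to go: {3} 1  {5} 1
  2 to go: {3,5} 2  {4,5} 1
  3 to go: {3,4,5} 3
  4 to go: {2,3,4,5} 3
  if 0:j drops first: 3 orders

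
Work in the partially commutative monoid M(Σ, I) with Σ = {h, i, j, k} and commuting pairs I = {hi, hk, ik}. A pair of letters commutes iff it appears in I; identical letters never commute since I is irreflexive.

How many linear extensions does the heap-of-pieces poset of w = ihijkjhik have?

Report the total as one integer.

#0=i has no predecessor
#1=h has no predecessor
#2=i depends on [0:i]
#3=j depends on [1:h, 2:i]
#4=k depends on [3:j]
#5=j depends on [4:k]
#6=h depends on [5:j]
#7=i depends on [5:j]
#8=k depends on [5:j]
sources: [0:i, 1:h]
N(rest) = Σ N(rest − s) over sources s of rest; N(one piece) = 1:
  size 1 → [6]=1  [7]=1  [8]=1
  size 2 → [6,7]=2  [6,8]=2  [7,8]=2
  size 3 → [6,7,8]=6
  size 4 → [5,6,7,8]=6
  size 5 → [4,5,6,7,8]=6
  size 6 → [3,4,5,6,7,8]=6
  size 7 → [1,3,4,5,6,7,8]=6  [2,3,4,5,6,7,8]=6
  first=0(i) contributes 12
  first=1(h) contributes 6
|[w]| = 18

18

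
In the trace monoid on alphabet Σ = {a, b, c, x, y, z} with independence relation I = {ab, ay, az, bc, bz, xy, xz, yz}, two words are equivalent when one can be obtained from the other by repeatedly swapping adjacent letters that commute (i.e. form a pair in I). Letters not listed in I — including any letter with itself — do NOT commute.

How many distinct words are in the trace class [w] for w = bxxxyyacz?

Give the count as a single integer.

#0=b has no predecessor
#1=x depends on [0:b]
#2=x depends on [1:x]
#3=x depends on [2:x]
#4=y depends on [0:b]
#5=y depends on [4:y]
#6=a depends on [3:x]
#7=c depends on [5:y, 6:a]
#8=z depends on [7:c]
sources: [0:b]
N(rest) = Σ N(rest − s) over sources s of rest; N(one piece) = 1:
  size 1 → [8]=1
  size 2 → [7,8]=1
  size 3 → [5,7,8]=1  [6,7,8]=1
  size 4 → [3,6,7,8]=1  [4,5,7,8]=1  [5,6,7,8]=2
  size 5 → [2,3,6,7,8]=1  [3,5,6,7,8]=3  [4,5,6,7,8]=3
  size 6 → [1,2,3,6,7,8]=1  [2,3,5,6,7,8]=4  [3,4,5,6,7,8]=6
  size 7 → [1,2,3,5,6,7,8]=5  [2,3,4,5,6,7,8]=10
  first=0(b) contributes 15

15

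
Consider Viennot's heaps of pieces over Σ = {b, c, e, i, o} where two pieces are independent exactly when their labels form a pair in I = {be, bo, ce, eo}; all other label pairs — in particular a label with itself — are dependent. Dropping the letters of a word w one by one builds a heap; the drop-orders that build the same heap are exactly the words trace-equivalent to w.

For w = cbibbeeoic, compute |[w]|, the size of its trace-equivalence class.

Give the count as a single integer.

drop 0:c onto floor
drop 1:b onto {0:c}
drop 2:i onto {1:b}
drop 3:b onto {2:i}
drop 4:b onto {3:b}
drop 5:e onto {2:i}
drop 6:e onto {5:e}
drop 7:o onto {2:i}
drop 8:i onto {4:b, 6:e, 7:o}
drop 9:c onto {8:i}
ground layer = {0:c}
drop-orders for the pieces not yet dropped (sum over which currently-grounded one goes next):
  1 to go: {9} 1
  2 to go: {8,9} 1
  3 to go: {4,8,9} 1  {6,8,9} 1  {7,8,9} 1
  4 to go: {3,4,8,9} 1  {4,6,8,9} 2  {4,7,8,9} 2  {5,6,8,9} 1  {6,7,8,9} 2
  5 to go: {3,4,6,8,9} 3  {3,4,7,8,9} 3  {4,5,6,8,9} 3  {4,6,7,8,9} 6  {5,6,7,8,9} 3
  6 to go: {3,4,5,6,8,9} 6  {3,4,6,7,8,9} 12  {4,5,6,7,8,9} 12
  7 to go: {3,4,5,6,7,8,9} 30
  8 to go: {2,3,4,5,6,7,8,9} 30
  if 0:c drops first: 30 orders

30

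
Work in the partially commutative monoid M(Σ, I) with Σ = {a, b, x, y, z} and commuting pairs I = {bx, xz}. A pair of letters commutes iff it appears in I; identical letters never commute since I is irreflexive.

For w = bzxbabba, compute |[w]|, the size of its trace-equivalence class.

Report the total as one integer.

4

drop 0:b onto floor
drop 1:z onto {0:b}
drop 2:x onto floor
drop 3:b onto {1:z}
drop 4:a onto {2:x, 3:b}
drop 5:b onto {4:a}
drop 6:b onto {5:b}
drop 7:a onto {6:b}
ground layer = {0:b, 2:x}
drop-orders for the pieces not yet dropped (sum over which currently-grounded one goes next):
  1 to go: {7} 1
  2 to go: {6,7} 1
  3 to go: {5,6,7} 1
  4 to go: {4,5,6,7} 1
  5 to go: {2,4,5,6,7} 1  {3,4,5,6,7} 1
  6 to go: {1,3,4,5,6,7} 1  {2,3,4,5,6,7} 2
  if 0:b drops first: 3 orders
  if 2:x drops first: 1 orders
heap linearizations: 4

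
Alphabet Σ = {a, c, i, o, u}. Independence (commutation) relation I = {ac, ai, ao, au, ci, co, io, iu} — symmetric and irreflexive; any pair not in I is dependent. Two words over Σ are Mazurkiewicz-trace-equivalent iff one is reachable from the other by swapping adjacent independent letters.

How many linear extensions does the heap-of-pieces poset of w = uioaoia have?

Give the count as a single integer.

210

drop 0:u onto floor
drop 1:i onto floor
drop 2:o onto {0:u}
drop 3:a onto floor
drop 4:o onto {2:o}
drop 5:i onto {1:i}
drop 6:a onto {3:a}
ground layer = {0:u, 1:i, 3:a}
drop-orders for the pieces not yet dropped (sum over which currently-grounded one goes next):
  1 to go: {4} 1  {5} 1  {6} 1
  2 to go: {1,5} 1  {2,4} 1  {3,6} 1  {4,5} 2  {4,6} 2  {5,6} 2
  3 to go: {0,2,4} 1  {1,4,5} 3  {1,5,6} 3  {2,4,5} 3  {2,4,6} 3  {3,4,6} 3  {3,5,6} 3  {4,5,6} 6
  4 to go: {0,2,4,5} 4  {0,2,4,6} 4  {1,2,4,5} 6  {1,3,5,6} 6  {1,4,5,6} 12  {2,3,4,6} 6  {2,4,5,6} 12  {3,4,5,6} 12
  5 to go: {0,1,2,4,5} 10  {0,2,3,4,6} 10  {0,2,4,5,6} 20  {1,2,4,5,6} 30  {1,3,4,5,6} 30  {2,3,4,5,6} 30
  if 0:u drops first: 90 orders
  if 1:i drops first: 60 orders
  if 3:a drops first: 60 orders
heap linearizations: 210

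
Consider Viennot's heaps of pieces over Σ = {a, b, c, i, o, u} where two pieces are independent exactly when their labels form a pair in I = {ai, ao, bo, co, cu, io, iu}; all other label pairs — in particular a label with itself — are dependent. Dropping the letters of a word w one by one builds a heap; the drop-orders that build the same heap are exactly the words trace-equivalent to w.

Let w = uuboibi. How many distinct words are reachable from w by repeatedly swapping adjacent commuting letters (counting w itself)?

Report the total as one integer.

5

drop 0:u onto floor
drop 1:u onto {0:u}
drop 2:b onto {1:u}
drop 3:o onto {1:u}
drop 4:i onto {2:b}
drop 5:b onto {4:i}
drop 6:i onto {5:b}
ground layer = {0:u}
drop-orders for the pieces not yet dropped (sum over which currently-grounded one goes next):
  1 to go: {3} 1  {6} 1
  2 to go: {3,6} 2  {5,6} 1
  3 to go: {3,5,6} 3  {4,5,6} 1
  4 to go: {2,4,5,6} 1  {3,4,5,6} 4
  5 to go: {2,3,4,5,6} 5
  if 0:u drops first: 5 orders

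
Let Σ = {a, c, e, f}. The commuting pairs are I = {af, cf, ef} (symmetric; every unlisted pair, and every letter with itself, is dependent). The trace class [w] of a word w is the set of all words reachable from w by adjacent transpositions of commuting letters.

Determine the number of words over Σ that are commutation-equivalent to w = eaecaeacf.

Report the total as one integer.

0(e) covers ∅
1(a) covers 0:e
2(e) covers 1:a
3(c) covers 2:e
4(a) covers 3:c
5(e) covers 4:a
6(a) covers 5:e
7(c) covers 6:a
8(f) covers ∅
floor of heap: 0:e, 8:f
completions by unplaced set U, small U first (add the entries for U minus each lowest piece of U):
  |U|=1: {7}:1  {8}:1
  |U|=2: {6,7}:1  {7,8}:2
  |U|=3: {5,6,7}:1  {6,7,8}:3
  |U|=4: {4,5,6,7}:1  {5,6,7,8}:4
  |U|=5: {3,4,5,6,7}:1  {4,5,6,7,8}:5
  |U|=6: {2,3,4,5,6,7}:1  {3,4,5,6,7,8}:6
  |U|=7: {1,2,3,4,5,6,7}:1  {2,3,4,5,6,7,8}:7
  start at 0(e): 8
  start at 8(f): 1
sum over floor = 9

9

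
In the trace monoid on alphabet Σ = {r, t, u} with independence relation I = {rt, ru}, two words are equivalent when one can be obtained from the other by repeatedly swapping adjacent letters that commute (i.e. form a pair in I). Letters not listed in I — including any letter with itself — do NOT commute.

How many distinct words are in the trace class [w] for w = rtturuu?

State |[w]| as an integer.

piece 0:r — minimal
piece 1:t — minimal
piece 2:t rests on {1:t}
piece 3:u rests on {2:t}
piece 4:r rests on {0:r}
piece 5:u rests on {3:u}
piece 6:u rests on {5:u}
minimal pieces: {0:r, 1:t}
ways to finish when only these pieces remain (= sum over removing one remaining piece with nothing left below it):
  1 left: {4}→1  {6}→1
  2 left: {0,4}→1  {4,6}→2  {5,6}→1
  3 left: {0,4,6}→3  {3,5,6}→1  {4,5,6}→3
  4 left: {0,4,5,6}→6  {2,3,5,6}→1  {3,4,5,6}→4
  5 left: {0,3,4,5,6}→10  {1,2,3,5,6}→1  {2,3,4,5,6}→5
  placing 0:r first → 6 extensions
  placing 1:t first → 15 extensions
total linear extensions = 21

21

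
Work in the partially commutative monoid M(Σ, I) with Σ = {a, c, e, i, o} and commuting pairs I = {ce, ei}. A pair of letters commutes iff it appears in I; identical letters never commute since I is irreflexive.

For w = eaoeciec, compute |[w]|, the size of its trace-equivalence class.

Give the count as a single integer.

10

#0=e has no predecessor
#1=a depends on [0:e]
#2=o depends on [1:a]
#3=e depends on [2:o]
#4=c depends on [2:o]
#5=i depends on [4:c]
#6=e depends on [3:e]
#7=c depends on [5:i]
sources: [0:e]
N(rest) = Σ N(rest − s) over sources s of rest; N(one piece) = 1:
  size 1 → [6]=1  [7]=1
  size 2 → [3,6]=1  [5,7]=1  [6,7]=2
  size 3 → [3,6,7]=3  [4,5,7]=1  [5,6,7]=3
  size 4 → [3,5,6,7]=6  [4,5,6,7]=4
  size 5 → [3,4,5,6,7]=10
  size 6 → [2,3,4,5,6,7]=10
  first=0(e) contributes 10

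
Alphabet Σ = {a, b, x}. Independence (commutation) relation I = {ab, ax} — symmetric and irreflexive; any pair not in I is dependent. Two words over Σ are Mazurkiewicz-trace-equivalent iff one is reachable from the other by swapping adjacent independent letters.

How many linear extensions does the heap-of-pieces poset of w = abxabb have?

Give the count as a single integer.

drop 0:a onto floor
drop 1:b onto floor
drop 2:x onto {1:b}
drop 3:a onto {0:a}
drop 4:b onto {2:x}
drop 5:b onto {4:b}
ground layer = {0:a, 1:b}
drop-orders for the pieces not yet dropped (sum over which currently-grounded one goes next):
  1 to go: {3} 1  {5} 1
  2 to go: {0,3} 1  {3,5} 2  {4,5} 1
  3 to go: {0,3,5} 3  {2,4,5} 1  {3,4,5} 3
  4 to go: {0,3,4,5} 6  {1,2,4,5} 1  {2,3,4,5} 4
  if 0:a drops first: 5 orders
  if 1:b drops first: 10 orders
heap linearizations: 15

15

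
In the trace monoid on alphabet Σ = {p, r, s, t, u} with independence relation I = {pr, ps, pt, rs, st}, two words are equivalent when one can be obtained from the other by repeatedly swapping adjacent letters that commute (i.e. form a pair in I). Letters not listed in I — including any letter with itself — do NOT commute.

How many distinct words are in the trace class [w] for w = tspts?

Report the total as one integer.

30

0(t) covers ∅
1(s) covers ∅
2(p) covers ∅
3(t) covers 0:t
4(s) covers 1:s
floor of heap: 0:t, 1:s, 2:p
completions by unplaced set U, small U first (add the entries for U minus each lowest piece of U):
  |U|=1: {2}:1  {3}:1  {4}:1
  |U|=2: {0,3}:1  {1,4}:1  {2,3}:2  {2,4}:2  {3,4}:2
  |U|=3: {0,2,3}:3  {0,3,4}:3  {1,2,4}:3  {1,3,4}:3  {2,3,4}:6
  start at 0(t): 12
  start at 1(s): 12
  start at 2(p): 6
sum over floor = 30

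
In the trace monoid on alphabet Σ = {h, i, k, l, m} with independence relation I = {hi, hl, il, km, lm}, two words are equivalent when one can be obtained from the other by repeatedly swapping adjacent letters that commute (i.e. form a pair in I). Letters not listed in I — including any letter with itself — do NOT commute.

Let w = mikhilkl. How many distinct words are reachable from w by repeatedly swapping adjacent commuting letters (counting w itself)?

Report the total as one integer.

6

piece 0:m — minimal
piece 1:i rests on {0:m}
piece 2:k rests on {1:i}
piece 3:h rests on {2:k}
piece 4:i rests on {2:k}
piece 5:l rests on {2:k}
piece 6:k rests on {3:h, 4:i, 5:l}
piece 7:l rests on {6:k}
minimal pieces: {0:m}
ways to finish when only these pieces remain (= sum over removing one remaining piece with nothing left below it):
  1 left: {7}→1
  2 left: {6,7}→1
  3 left: {3,6,7}→1  {4,6,7}→1  {5,6,7}→1
  4 left: {3,4,6,7}→2  {3,5,6,7}→2  {4,5,6,7}→2
  5 left: {3,4,5,6,7}→6
  6 left: {2,3,4,5,6,7}→6
  placing 0:m first → 6 extensions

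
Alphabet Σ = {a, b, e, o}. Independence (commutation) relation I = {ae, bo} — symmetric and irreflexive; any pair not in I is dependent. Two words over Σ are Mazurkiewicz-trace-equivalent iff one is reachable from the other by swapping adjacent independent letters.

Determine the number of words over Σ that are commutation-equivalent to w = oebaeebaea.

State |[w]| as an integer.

drop 0:o onto floor
drop 1:e onto {0:o}
drop 2:b onto {1:e}
drop 3:a onto {2:b}
drop 4:e onto {2:b}
drop 5:e onto {4:e}
drop 6:b onto {3:a, 5:e}
drop 7:a onto {6:b}
drop 8:e onto {6:b}
drop 9:a onto {7:a}
ground layer = {0:o}
drop-orders for the pieces not yet dropped (sum over which currently-grounded one goes next):
  1 to go: {8} 1  {9} 1
  2 to go: {7,9} 1  {8,9} 2
  3 to go: {7,8,9} 3
  4 to go: {6,7,8,9} 3
  5 to go: {3,6,7,8,9} 3  {5,6,7,8,9} 3
  6 to go: {3,5,6,7,8,9} 6  {4,5,6,7,8,9} 3
  7 to go: {3,4,5,6,7,8,9} 9
  8 to go: {2,3,4,5,6,7,8,9} 9
  if 0:o drops first: 9 orders

9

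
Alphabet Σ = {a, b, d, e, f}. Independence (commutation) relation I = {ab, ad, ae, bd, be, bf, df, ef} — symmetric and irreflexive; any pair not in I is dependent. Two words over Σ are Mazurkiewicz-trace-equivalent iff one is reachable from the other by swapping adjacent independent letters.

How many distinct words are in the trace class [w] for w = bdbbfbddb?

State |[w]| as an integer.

piece 0:b — minimal
piece 1:d — minimal
piece 2:b rests on {0:b}
piece 3:b rests on {2:b}
piece 4:f — minimal
piece 5:b rests on {3:b}
piece 6:d rests on {1:d}
piece 7:d rests on {6:d}
piece 8:b rests on {5:b}
minimal pieces: {0:b, 1:d, 4:f}
ways to finish when only these pieces remain (= sum over removing one remaining piece with nothing left below it):
  1 left: {4}→1  {7}→1  {8}→1
  2 left: {4,7}→2  {4,8}→2  {5,8}→1  {6,7}→1  {7,8}→2
  3 left: {1,6,7}→1  {3,5,8}→1  {4,5,8}→3  {4,6,7}→3  {4,7,8}→6  {5,7,8}→3  {6,7,8}→3
  4 left: {1,4,6,7}→4  {1,6,7,8}→4  {2,3,5,8}→1  {3,4,5,8}→4  {3,5,7,8}→4  {4,5,7,8}→12  {4,6,7,8}→12  {5,6,7,8}→6
  5 left: {0,2,3,5,8}→1  {1,4,6,7,8}→20  {1,5,6,7,8}→10  {2,3,4,5,8}→5  {2,3,5,7,8}→5  {3,4,5,7,8}→20  {3,5,6,7,8}→10  {4,5,6,7,8}→30
  6 left: {0,2,3,4,5,8}→6  {0,2,3,5,7,8}→6  {1,3,5,6,7,8}→20  {1,4,5,6,7,8}→60  {2,3,4,5,7,8}→30  {2,3,5,6,7,8}→15  {3,4,5,6,7,8}→60
  7 left: {0,2,3,4,5,7,8}→42  {0,2,3,5,6,7,8}→21  {1,2,3,5,6,7,8}→35  {1,3,4,5,6,7,8}→140  {2,3,4,5,6,7,8}→105
  placing 0:b first → 280 extensions
  placing 1:d first → 168 extensions
  placing 4:f first → 56 extensions
total linear extensions = 504

504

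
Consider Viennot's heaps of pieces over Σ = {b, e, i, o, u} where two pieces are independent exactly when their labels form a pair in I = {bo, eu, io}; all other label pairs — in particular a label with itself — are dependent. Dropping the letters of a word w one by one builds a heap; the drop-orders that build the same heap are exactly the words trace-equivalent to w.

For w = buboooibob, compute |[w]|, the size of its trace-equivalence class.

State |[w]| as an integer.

drop 0:b onto floor
drop 1:u onto {0:b}
drop 2:b onto {1:u}
drop 3:o onto {1:u}
drop 4:o onto {3:o}
drop 5:o onto {4:o}
drop 6:i onto {2:b}
drop 7:b onto {6:i}
drop 8:o onto {5:o}
drop 9:b onto {7:b}
ground layer = {0:b}
drop-orders for the pieces not yet dropped (sum over which currently-grounded one goes next):
  1 to go: {8} 1  {9} 1
  2 to go: {5,8} 1  {7,9} 1  {8,9} 2
  3 to go: {4,5,8} 1  {5,8,9} 3  {6,7,9} 1  {7,8,9} 3
  4 to go: {2,6,7,9} 1  {3,4,5,8} 1  {4,5,8,9} 4  {5,7,8,9} 6  {6,7,8,9} 4
  5 to go: {2,6,7,8,9} 5  {3,4,5,8,9} 5  {4,5,7,8,9} 10  {5,6,7,8,9} 10
  6 to go: {2,5,6,7,8,9} 15  {3,4,5,7,8,9} 15  {4,5,6,7,8,9} 20
  7 to go: {2,4,5,6,7,8,9} 35  {3,4,5,6,7,8,9} 35
  8 to go: {2,3,4,5,6,7,8,9} 70
  if 0:b drops first: 70 orders

70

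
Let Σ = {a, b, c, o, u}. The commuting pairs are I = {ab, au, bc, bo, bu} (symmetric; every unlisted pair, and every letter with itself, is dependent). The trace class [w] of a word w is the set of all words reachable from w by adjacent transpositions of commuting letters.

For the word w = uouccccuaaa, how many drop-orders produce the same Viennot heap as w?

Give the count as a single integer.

4

piece 0:u — minimal
piece 1:o rests on {0:u}
piece 2:u rests on {1:o}
piece 3:c rests on {2:u}
piece 4:c rests on {3:c}
piece 5:c rests on {4:c}
piece 6:c rests on {5:c}
piece 7:u rests on {6:c}
piece 8:a rests on {6:c}
piece 9:a rests on {8:a}
piece 10:a rests on {9:a}
minimal pieces: {0:u}
ways to finish when only these pieces remain (= sum over removing one remaining piece with nothing left below it):
  1 left: {7}→1  {10}→1
  2 left: {7,10}→2  {9,10}→1
  3 left: {7,9,10}→3  {8,9,10}→1
  4 left: {7,8,9,10}→4
  5 left: {6,7,8,9,10}→4
  6 left: {5,6,7,8,9,10}→4
  7 left: {4,5,6,7,8,9,10}→4
  8 left: {3,4,5,6,7,8,9,10}→4
  9 left: {2,3,4,5,6,7,8,9,10}→4
  placing 0:u first → 4 extensions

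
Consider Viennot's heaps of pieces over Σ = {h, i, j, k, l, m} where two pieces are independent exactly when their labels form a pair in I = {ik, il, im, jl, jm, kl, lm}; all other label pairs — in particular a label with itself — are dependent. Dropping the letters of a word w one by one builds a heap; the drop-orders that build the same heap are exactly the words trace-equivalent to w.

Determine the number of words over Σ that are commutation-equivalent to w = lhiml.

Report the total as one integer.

#0=l has no predecessor
#1=h depends on [0:l]
#2=i depends on [1:h]
#3=m depends on [1:h]
#4=l depends on [1:h]
sources: [0:l]
N(rest) = Σ N(rest − s) over sources s of rest; N(one piece) = 1:
  size 1 → [2]=1  [3]=1  [4]=1
  size 2 → [2,3]=2  [2,4]=2  [3,4]=2
  size 3 → [2,3,4]=6
  first=0(l) contributes 6

6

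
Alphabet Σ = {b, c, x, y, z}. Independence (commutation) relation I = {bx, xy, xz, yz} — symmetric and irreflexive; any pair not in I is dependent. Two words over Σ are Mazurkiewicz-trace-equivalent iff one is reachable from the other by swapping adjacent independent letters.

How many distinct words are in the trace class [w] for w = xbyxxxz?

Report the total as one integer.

drop 0:x onto floor
drop 1:b onto floor
drop 2:y onto {1:b}
drop 3:x onto {0:x}
drop 4:x onto {3:x}
drop 5:x onto {4:x}
drop 6:z onto {1:b}
ground layer = {0:x, 1:b}
drop-orders for the pieces not yet dropped (sum over which currently-grounded one goes next):
  1 to go: {2} 1  {5} 1  {6} 1
  2 to go: {2,5} 2  {2,6} 2  {4,5} 1  {5,6} 2
  3 to go: {1,2,6} 2  {2,4,5} 3  {2,5,6} 6  {3,4,5} 1  {4,5,6} 3
  4 to go: {0,3,4,5} 1  {1,2,5,6} 8  {2,3,4,5} 4  {2,4,5,6} 12  {3,4,5,6} 4
  5 to go: {0,2,3,4,5} 5  {0,3,4,5,6} 5  {1,2,4,5,6} 20  {2,3,4,5,6} 20
  if 0:x drops first: 40 orders
  if 1:b drops first: 30 orders
heap linearizations: 70

70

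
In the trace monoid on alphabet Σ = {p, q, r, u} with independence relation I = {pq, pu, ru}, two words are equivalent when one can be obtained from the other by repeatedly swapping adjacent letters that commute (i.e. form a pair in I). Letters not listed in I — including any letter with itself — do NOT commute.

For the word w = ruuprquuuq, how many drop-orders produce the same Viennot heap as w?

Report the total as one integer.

#0=r has no predecessor
#1=u has no predecessor
#2=u depends on [1:u]
#3=p depends on [0:r]
#4=r depends on [3:p]
#5=q depends on [2:u, 4:r]
#6=u depends on [5:q]
#7=u depends on [6:u]
#8=u depends on [7:u]
#9=q depends on [8:u]
sources: [0:r, 1:u]
N(rest) = Σ N(rest − s) over sources s of rest; N(one piece) = 1:
  size 1 → [9]=1
  size 2 → [8,9]=1
  size 3 → [7,8,9]=1
  size 4 → [6,7,8,9]=1
  size 5 → [5,6,7,8,9]=1
  size 6 → [2,5,6,7,8,9]=1  [4,5,6,7,8,9]=1
  size 7 → [1,2,5,6,7,8,9]=1  [2,4,5,6,7,8,9]=2  [3,4,5,6,7,8,9]=1
  size 8 → [0,3,4,5,6,7,8,9]=1  [1,2,4,5,6,7,8,9]=3  [2,3,4,5,6,7,8,9]=3
  first=0(r) contributes 6
  first=1(u) contributes 4
|[w]| = 10

10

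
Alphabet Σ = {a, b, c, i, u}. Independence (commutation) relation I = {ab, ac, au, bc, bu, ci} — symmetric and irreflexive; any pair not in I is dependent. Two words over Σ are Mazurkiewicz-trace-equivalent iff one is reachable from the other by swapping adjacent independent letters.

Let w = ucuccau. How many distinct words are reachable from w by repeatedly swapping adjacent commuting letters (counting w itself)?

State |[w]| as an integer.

7

0(u) covers ∅
1(c) covers 0:u
2(u) covers 1:c
3(c) covers 2:u
4(c) covers 3:c
5(a) covers ∅
6(u) covers 4:c
floor of heap: 0:u, 5:a
completions by unplaced set U, small U first (add the entries for U minus each lowest piece of U):
  |U|=1: {5}:1  {6}:1
  |U|=2: {4,6}:1  {5,6}:2
  |U|=3: {3,4,6}:1  {4,5,6}:3
  |U|=4: {2,3,4,6}:1  {3,4,5,6}:4
  |U|=5: {1,2,3,4,6}:1  {2,3,4,5,6}:5
  start at 0(u): 6
  start at 5(a): 1
sum over floor = 7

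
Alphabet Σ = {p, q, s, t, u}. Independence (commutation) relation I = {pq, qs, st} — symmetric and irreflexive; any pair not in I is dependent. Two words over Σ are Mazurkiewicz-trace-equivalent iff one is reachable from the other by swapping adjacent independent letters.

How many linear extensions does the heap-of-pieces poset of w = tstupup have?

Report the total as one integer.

#0=t has no predecessor
#1=s has no predecessor
#2=t depends on [0:t]
#3=u depends on [1:s, 2:t]
#4=p depends on [3:u]
#5=u depends on [4:p]
#6=p depends on [5:u]
sources: [0:t, 1:s]
N(rest) = Σ N(rest − s) over sources s of rest; N(one piece) = 1:
  size 1 → [6]=1
  size 2 → [5,6]=1
  size 3 → [4,5,6]=1
  size 4 → [3,4,5,6]=1
  size 5 → [1,3,4,5,6]=1  [2,3,4,5,6]=1
  first=0(t) contributes 2
  first=1(s) contributes 1
|[w]| = 3

3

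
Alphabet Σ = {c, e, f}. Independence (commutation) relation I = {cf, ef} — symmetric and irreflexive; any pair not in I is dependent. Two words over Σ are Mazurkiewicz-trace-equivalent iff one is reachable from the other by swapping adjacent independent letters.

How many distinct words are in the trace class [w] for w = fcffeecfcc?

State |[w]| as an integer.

210

piece 0:f — minimal
piece 1:c — minimal
piece 2:f rests on {0:f}
piece 3:f rests on {2:f}
piece 4:e rests on {1:c}
piece 5:e rests on {4:e}
piece 6:c rests on {5:e}
piece 7:f rests on {3:f}
piece 8:c rests on {6:c}
piece 9:c rests on {8:c}
minimal pieces: {0:f, 1:c}
ways to finish when only these pieces remain (= sum over removing one remaining piece with nothing left below it):
  1 left: {7}→1  {9}→1
  2 left: {3,7}→1  {7,9}→2  {8,9}→1
  3 left: {2,3,7}→1  {3,7,9}→3  {6,8,9}→1  {7,8,9}→3
  4 left: {0,2,3,7}→1  {2,3,7,9}→4  {3,7,8,9}→6  {5,6,8,9}→1  {6,7,8,9}→4
  5 left: {0,2,3,7,9}→5  {2,3,7,8,9}→10  {3,6,7,8,9}→10  {4,5,6,8,9}→1  {5,6,7,8,9}→5
  6 left: {0,2,3,7,8,9}→15  {1,4,5,6,8,9}→1  {2,3,6,7,8,9}→20  {3,5,6,7,8,9}→15  {4,5,6,7,8,9}→6
  7 left: {0,2,3,6,7,8,9}→35  {1,4,5,6,7,8,9}→7  {2,3,5,6,7,8,9}→35  {3,4,5,6,7,8,9}→21
  8 left: {0,2,3,5,6,7,8,9}→70  {1,3,4,5,6,7,8,9}→28  {2,3,4,5,6,7,8,9}→56
  placing 0:f first → 84 extensions
  placing 1:c first → 126 extensions
total linear extensions = 210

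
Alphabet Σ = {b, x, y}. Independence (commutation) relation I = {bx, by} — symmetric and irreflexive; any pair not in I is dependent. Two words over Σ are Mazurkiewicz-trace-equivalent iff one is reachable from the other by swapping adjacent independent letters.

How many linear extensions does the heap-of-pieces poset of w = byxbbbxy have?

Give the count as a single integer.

70

piece 0:b — minimal
piece 1:y — minimal
piece 2:x rests on {1:y}
piece 3:b rests on {0:b}
piece 4:b rests on {3:b}
piece 5:b rests on {4:b}
piece 6:x rests on {2:x}
piece 7:y rests on {6:x}
minimal pieces: {0:b, 1:y}
ways to finish when only these pieces remain (= sum over removing one remaining piece with nothing left below it):
  1 left: {5}→1  {7}→1
  2 left: {4,5}→1  {5,7}→2  {6,7}→1
  3 left: {2,6,7}→1  {3,4,5}→1  {4,5,7}→3  {5,6,7}→3
  4 left: {0,3,4,5}→1  {1,2,6,7}→1  {2,5,6,7}→4  {3,4,5,7}→4  {4,5,6,7}→6
  5 left: {0,3,4,5,7}→5  {1,2,5,6,7}→5  {2,4,5,6,7}→10  {3,4,5,6,7}→10
  6 left: {0,3,4,5,6,7}→15  {1,2,4,5,6,7}→15  {2,3,4,5,6,7}→20
  placing 0:b first → 35 extensions
  placing 1:y first → 35 extensions
total linear extensions = 70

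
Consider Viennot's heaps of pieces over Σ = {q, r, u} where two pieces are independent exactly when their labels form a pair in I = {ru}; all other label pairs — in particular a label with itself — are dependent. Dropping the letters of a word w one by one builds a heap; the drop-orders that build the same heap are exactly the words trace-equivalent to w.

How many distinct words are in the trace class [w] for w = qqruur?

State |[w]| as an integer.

0(q) covers ∅
1(q) covers 0:q
2(r) covers 1:q
3(u) covers 1:q
4(u) covers 3:u
5(r) covers 2:r
floor of heap: 0:q
completions by unplaced set U, small U first (add the entries for U minus each lowest piece of U):
  |U|=1: {4}:1  {5}:1
  |U|=2: {2,5}:1  {3,4}:1  {4,5}:2
  |U|=3: {2,4,5}:3  {3,4,5}:3
  |U|=4: {2,3,4,5}:6
  start at 0(q): 6

6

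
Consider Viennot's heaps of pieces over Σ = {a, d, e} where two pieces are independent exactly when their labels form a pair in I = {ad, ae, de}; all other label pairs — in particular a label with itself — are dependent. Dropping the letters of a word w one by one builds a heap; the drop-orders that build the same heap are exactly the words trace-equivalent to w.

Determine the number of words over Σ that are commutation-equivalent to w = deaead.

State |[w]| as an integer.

90

#0=d has no predecessor
#1=e has no predecessor
#2=a has no predecessor
#3=e depends on [1:e]
#4=a depends on [2:a]
#5=d depends on [0:d]
sources: [0:d, 1:e, 2:a]
N(rest) = Σ N(rest − s) over sources s of rest; N(one piece) = 1:
  size 1 → [3]=1  [4]=1  [5]=1
  size 2 → [0,5]=1  [1,3]=1  [2,4]=1  [3,4]=2  [3,5]=2  [4,5]=2
  size 3 → [0,3,5]=3  [0,4,5]=3  [1,3,4]=3  [1,3,5]=3  [2,3,4]=3  [2,4,5]=3  [3,4,5]=6
  size 4 → [0,1,3,5]=6  [0,2,4,5]=6  [0,3,4,5]=12  [1,2,3,4]=6  [1,3,4,5]=12  [2,3,4,5]=12
  first=0(d) contributes 30
  first=1(e) contributes 30
  first=2(a) contributes 30
|[w]| = 90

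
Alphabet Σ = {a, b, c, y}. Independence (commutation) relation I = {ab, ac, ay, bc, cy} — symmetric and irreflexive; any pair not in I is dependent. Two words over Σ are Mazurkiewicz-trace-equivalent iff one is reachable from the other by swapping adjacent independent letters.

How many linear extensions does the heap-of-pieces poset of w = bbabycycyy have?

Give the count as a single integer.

360

#0=b has no predecessor
#1=b depends on [0:b]
#2=a has no predecessor
#3=b depends on [1:b]
#4=y depends on [3:b]
#5=c has no predecessor
#6=y depends on [4:y]
#7=c depends on [5:c]
#8=y depends on [6:y]
#9=y depends on [8:y]
sources: [0:b, 2:a, 5:c]
N(rest) = Σ N(rest − s) over sources s of rest; N(one piece) = 1:
  size 1 → [2]=1  [7]=1  [9]=1
  size 2 → [2,7]=2  [2,9]=2  [5,7]=1  [7,9]=2  [8,9]=1
  size 3 → [2,5,7]=3  [2,7,9]=6  [2,8,9]=3  [5,7,9]=3  [6,8,9]=1  [7,8,9]=3
  size 4 → [2,5,7,9]=12  [2,6,8,9]=4  [2,7,8,9]=12  [4,6,8,9]=1  [5,7,8,9]=6  [6,7,8,9]=4
  size 5 → [2,4,6,8,9]=5  [2,5,7,8,9]=30  [2,6,7,8,9]=20  [3,4,6,8,9]=1  [4,6,7,8,9]=5  [5,6,7,8,9]=10
  size 6 → [1,3,4,6,8,9]=1  [2,3,4,6,8,9]=6  [2,4,6,7,8,9]=30  [2,5,6,7,8,9]=60  [3,4,6,7,8,9]=6  [4,5,6,7,8,9]=15
  size 7 → [0,1,3,4,6,8,9]=1  [1,2,3,4,6,8,9]=7  [1,3,4,6,7,8,9]=7  [2,3,4,6,7,8,9]=42  [2,4,5,6,7,8,9]=105  [3,4,5,6,7,8,9]=21
  size 8 → [0,1,2,3,4,6,8,9]=8  [0,1,3,4,6,7,8,9]=8  [1,2,3,4,6,7,8,9]=56  [1,3,4,5,6,7,8,9]=28  [2,3,4,5,6,7,8,9]=168
  first=0(b) contributes 252
  first=2(a) contributes 36
  first=5(c) contributes 72
|[w]| = 360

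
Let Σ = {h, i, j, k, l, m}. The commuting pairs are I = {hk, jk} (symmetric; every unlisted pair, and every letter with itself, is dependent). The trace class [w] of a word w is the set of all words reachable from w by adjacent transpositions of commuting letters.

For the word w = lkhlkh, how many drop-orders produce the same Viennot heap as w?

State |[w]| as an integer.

piece 0:l — minimal
piece 1:k rests on {0:l}
piece 2:h rests on {0:l}
piece 3:l rests on {1:k, 2:h}
piece 4:k rests on {3:l}
piece 5:h rests on {3:l}
minimal pieces: {0:l}
ways to finish when only these pieces remain (= sum over removing one remaining piece with nothing left below it):
  1 left: {4}→1  {5}→1
  2 left: {4,5}→2
  3 left: {3,4,5}→2
  4 left: {1,3,4,5}→2  {2,3,4,5}→2
  placing 0:l first → 4 extensions

4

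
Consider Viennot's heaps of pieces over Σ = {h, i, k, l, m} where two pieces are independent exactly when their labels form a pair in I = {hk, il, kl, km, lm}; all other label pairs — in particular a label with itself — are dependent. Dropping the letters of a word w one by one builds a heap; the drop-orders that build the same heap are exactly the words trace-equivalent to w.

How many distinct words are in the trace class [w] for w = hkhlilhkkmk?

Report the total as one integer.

235

piece 0:h — minimal
piece 1:k — minimal
piece 2:h rests on {0:h}
piece 3:l rests on {2:h}
piece 4:i rests on {1:k, 2:h}
piece 5:l rests on {3:l}
piece 6:h rests on {4:i, 5:l}
piece 7:k rests on {4:i}
piece 8:k rests on {7:k}
piece 9:m rests on {6:h}
piece 10:k rests on {8:k}
minimal pieces: {0:h, 1:k}
ways to finish when only these pieces remain (= sum over removing one remaining piece with nothing left below it):
  1 left: {9}→1  {10}→1
  2 left: {6,9}→1  {8,10}→1  {9,10}→2
  3 left: {5,6,9}→1  {6,9,10}→3  {7,8,10}→1  {8,9,10}→3
  4 left: {3,5,6,9}→1  {5,6,9,10}→4  {6,8,9,10}→6  {7,8,9,10}→4
  5 left: {3,5,6,9,10}→5  {5,6,8,9,10}→10  {6,7,8,9,10}→10
  6 left: {3,5,6,8,9,10}→15  {4,6,7,8,9,10}→10  {5,6,7,8,9,10}→20
  7 left: {1,4,6,7,8,9,10}→10  {3,5,6,7,8,9,10}→35  {4,5,6,7,8,9,10}→30
  8 left: {1,4,5,6,7,8,9,10}→40  {3,4,5,6,7,8,9,10}→65
  9 left: {1,3,4,5,6,7,8,9,10}→105  {2,3,4,5,6,7,8,9,10}→65
  placing 0:h first → 170 extensions
  placing 1:k first → 65 extensions
total linear extensions = 235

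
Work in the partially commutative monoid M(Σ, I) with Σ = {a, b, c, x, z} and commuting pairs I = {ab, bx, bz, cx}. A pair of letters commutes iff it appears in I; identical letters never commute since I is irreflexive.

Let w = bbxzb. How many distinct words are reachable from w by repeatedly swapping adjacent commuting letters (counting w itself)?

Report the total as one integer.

#0=b has no predecessor
#1=b depends on [0:b]
#2=x has no predecessor
#3=z depends on [2:x]
#4=b depends on [1:b]
sources: [0:b, 2:x]
N(rest) = Σ N(rest − s) over sources s of rest; N(one piece) = 1:
  size 1 → [3]=1  [4]=1
  size 2 → [1,4]=1  [2,3]=1  [3,4]=2
  size 3 → [0,1,4]=1  [1,3,4]=3  [2,3,4]=3
  first=0(b) contributes 6
  first=2(x) contributes 4
|[w]| = 10

10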